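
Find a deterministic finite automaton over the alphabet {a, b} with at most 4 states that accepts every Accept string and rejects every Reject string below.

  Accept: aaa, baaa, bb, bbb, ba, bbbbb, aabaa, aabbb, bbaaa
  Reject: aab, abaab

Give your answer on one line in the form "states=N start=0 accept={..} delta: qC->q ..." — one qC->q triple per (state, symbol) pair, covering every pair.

State merging on the prefix tree: take the shortest (then alphabetical) example prefix whose next move is undefined and point that move at state 0, else 1, else 2, ...; a target is out if some Accept/Reject pair would then sit in one state with the same input left (inseparable). If every existing state is out, open a new one.
a: 0a undefined. 0a->0: ok.
b: 0b undefined. 0b->0: no, aaa/aab meet in 0. Open state 1: 0b->1.
ba: 1a undefined. 1a->0: ok.
bb: 1b undefined. 1b->0: no, bbb/aab meet in 1. 1b->1: no, bb/aab meet in 1. Open state 2: 1b->2.
bba: 2a undefined. 2a->0: ok.
bbb: 2b undefined. 2b->0: ok.
All examples now run through 3 states with every (state, symbol) defined. Accept strings end in {0,2}, Reject strings end in {1}; accept={0,2}.

states=3 start=0 accept={0,2} delta: 0a->0 0b->1 1a->0 1b->2 2a->0 2b->0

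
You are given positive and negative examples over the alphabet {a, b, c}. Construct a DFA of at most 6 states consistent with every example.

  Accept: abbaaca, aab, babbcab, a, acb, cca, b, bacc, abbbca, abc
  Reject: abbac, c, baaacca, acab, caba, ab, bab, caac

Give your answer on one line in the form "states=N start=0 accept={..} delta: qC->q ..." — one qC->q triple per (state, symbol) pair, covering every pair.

Grow the machine one transition at a time. Run the examples from 0; the earliest place one falls off (shortest prefix, ties alphabetical) gets sent to the lowest-numbered state that keeps every Accept/Reject pair distinguishable — a pair clashes when both reach the same state with identical unread suffix — and to a fresh state only if none does.
a: 0a undefined. 0a->0: no, aab/ab meet in 0 with "b" left. Open state 1: 0a->1.
b: 0b undefined. 0b->0: ok.
c: 0c undefined. 0c->0: no, b/c meet in 0. 0c->1: no, a/c meet in 1. Open state 2: 0c->2.
aa: 1a undefined. 1a->0: ok.
ab: 1b undefined. 1b->0: no, aab/ab meet in 0. 1b->1: no, babbcab/acab meet in 1 with "cab" left. 1b->2: ok.
ac: 1c undefined. 1c->0: no, bacc/c meet in 2. 1c->1: no, aab/baaacca meet in 0. 1c->2: no, cca/baaacca meet in 2 with "ca" left. Open state 3: 1c->3.
ca: 2a undefined. 2a->0: no, a/caba meet in 1. 2a->1: no, a/caba meet in 1. 2a->2: no, abc/caac meet in 2 with "c" left. 2a->3: ok.
cc: 2c undefined. 2c->0: ok.
abb: 2b undefined. 2b->0: no, abbaaca/abbac meet in 3. 2b->1: no, babbcab/acab meet in 3 with "ab" left. 2b->2: no, babbcab/c meet in 2. 2b->3: ok.
aca: 3a undefined. 3a->0: no, abbaaca/acab meet in 0. 3a->1: no, abbaaca/abbac meet in 3. 3a->2: no, abbaaca/baaacca meet in 3 with "ca" left. 3a->3: no, abbaaca/baaacca meet in 3 with "ca" left. Open state 4: 3a->4.
acb: 3b undefined. 3b->0: no, a/caba meet in 1. 3b->1: no, aab/caba meet in 0. 3b->2: no, acb/c meet in 2. 3b->3: no, abbbca/baaacca meet in 3 with "ca" left. 3b->4: ok.
acab: 4b undefined. 4b->0: no, aab/acab meet in 0. 4b->1: no, a/acab meet in 1. 4b->2: ok.
bacc: 3c undefined. 3c->0: no, babbcab/c meet in 2. 3c->1: no, aab/baaacca meet in 0. 3c->2: no, bacc/c meet in 2. 3c->3: no, babbcab/c meet in 2. 3c->4: ok.
caac: 4c undefined. 4c->0: no, aab/abbac meet in 0. 4c->1: no, a/abbac meet in 1. 4c->2: ok.
caba: 4a undefined. 4a->0: no, aab/baaacca meet in 0. 4a->1: no, babbcab/abbac meet in 2. 4a->2: ok.
All examples now run through 5 states with every (state, symbol) defined. Accept strings end in {0,1,3,4}, Reject strings end in {2}; accept={0,1,3,4}.

states=5 start=0 accept={0,1,3,4} delta: 0a->1 0b->0 0c->2 1a->0 1b->2 1c->3 2a->3 2b->3 2c->0 3a->4 3b->4 3c->4 4a->2 4b->2 4c->2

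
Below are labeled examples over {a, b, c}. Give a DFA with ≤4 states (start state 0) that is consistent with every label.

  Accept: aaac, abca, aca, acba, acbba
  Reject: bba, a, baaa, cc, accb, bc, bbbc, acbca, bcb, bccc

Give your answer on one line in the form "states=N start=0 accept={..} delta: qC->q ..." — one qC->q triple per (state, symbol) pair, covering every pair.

states=4 start=0 accept={2} delta: 0a->0 0b->1 0c->2 1a->0 1b->0 1c->3 2a->2 2b->2 2c->0 3a->2 3b->0 3c->1

Grow the machine one transition at a time. Run the examples from 0; the earliest place one falls off (shortest prefix, ties alphabetical) gets sent to the lowest-numbered state that keeps every Accept/Reject pair distinguishable — a pair clashes when both reach the same state with identical unread suffix — and to a fresh state only if none does.
a: 0a undefined. 0a->0: ok.
b: 0b undefined. 0b->0: no, aaac/bc meet in 0 with "c" left. Open state 1: 0b->1.
c: 0c undefined. 0c->0: no, aaac/a meet in 0. 0c->1: no, acba/bba meet in 1 with "ba" left. Open state 2: 0c->2.
ba: 1a undefined. 1a->0: ok.
bb: 1b undefined. 1b->0: ok.
bc: 1c undefined. 1c->0: no, abca/bba meet in 0. 1c->1: no, abca/bba meet in 0. 1c->2: no, aaac/bc meet in 2. Open state 3: 1c->3.
cc: 2c undefined. 2c->0: ok.
aca: 2a undefined. 2a->0: no, aca/bba meet in 0. 2a->1: no, aca/accb meet in 1. 2a->2: ok.
acb: 2b undefined. 2b->0: no, aaac/acbca meet in 2. 2b->1: no, abca/acbca meet in 3 with "a" left. 2b->2: ok.
bcb: 3b undefined. 3b->0: ok.
bcc: 3c undefined. 3c->0: no, aaac/bccc meet in 2. 3c->1: ok.
abca: 3a undefined. 3a->0: no, abca/bba meet in 0. 3a->1: no, abca/accb meet in 1. 3a->2: ok.
All examples now run through 4 states with every (state, symbol) defined. Accept strings end in {2}, Reject strings end in {0,1,3}; accept={2}.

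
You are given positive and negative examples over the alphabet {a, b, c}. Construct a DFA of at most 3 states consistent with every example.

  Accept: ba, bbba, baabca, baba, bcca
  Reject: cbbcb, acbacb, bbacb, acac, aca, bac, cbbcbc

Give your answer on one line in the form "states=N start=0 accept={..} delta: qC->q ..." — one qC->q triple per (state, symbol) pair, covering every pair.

State merging on the prefix tree: take the shortest (then alphabetical) example prefix whose next move is undefined and point that move at state 0, else 1, else 2, ...; a target is out if some Accept/Reject pair would then sit in one state with the same input left (inseparable). If every existing state is out, open a new one.
a: 0a undefined. 0a->0: ok.
b: 0b undefined. 0b->0: no, baabca/aca meet in 0 with "ca" left. Open state 1: 0b->1.
c: 0c undefined. 0c->0: ok.
ba: 1a undefined. 1a->0: no, ba/acac meet in 0. 1a->1: ok.
bb: 1b undefined. 1b->0: no, ba/cbbcb meet in 1. 1b->1: ok.
bc: 1c undefined. 1c->0: no, ba/cbbcb meet in 1. 1c->1: no, ba/cbbcb meet in 1. Open state 2: 1c->2.
bcc: 2c undefined. 2c->0: no, bcca/acac meet in 0. 2c->1: ok.
bbacb: 2b undefined. 2b->0: ok.
baabca: 2a undefined. 2a->0: no, baabca/cbbcb meet in 0. 2a->1: ok.
All examples now run through 3 states with every (state, symbol) defined. Accept strings end in {1}, Reject strings end in {0,2}; accept={1}.

states=3 start=0 accept={1} delta: 0a->0 0b->1 0c->0 1a->1 1b->1 1c->2 2a->1 2b->0 2c->1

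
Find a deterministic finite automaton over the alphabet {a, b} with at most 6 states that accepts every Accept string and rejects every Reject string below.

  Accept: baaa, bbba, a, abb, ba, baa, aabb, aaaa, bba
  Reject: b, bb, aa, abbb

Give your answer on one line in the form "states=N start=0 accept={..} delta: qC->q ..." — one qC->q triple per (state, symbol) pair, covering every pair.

Fold the examples into a partial DFA from state 0: repeatedly fix the first undefined (state, symbol) met by the shortest-then-alphabetical prefix, trying targets in increasing order and rejecting any under which an Accept and a Reject string meet in one state with the same remainder; add a state when all current targets are rejected. Accepting states are where Accept strings end.
a: 0a undefined. 0a->0: no, a/aa meet in 0. Open state 1: 0a->1.
b: 0b undefined. 0b->0: no, baa/aa meet in 1 with "a" left. 0b->1: no, a/b meet in 1. Open state 2: 0b->2.
aa: 1a undefined. 1a->0: no, aabb/bb meet in 2 with "b" left. 1a->1: no, a/aa meet in 1. 1a->2: ok.
ab: 1b undefined. 1b->0: no, abb/b meet in 2. 1b->1: no, a/abbb meet in 1. 1b->2: no, abb/bb meet in 2 with "b" left. Open state 3: 1b->3.
ba: 2a undefined. 2a->0: no, baaa/b meet in 2. 2a->1: no, baa/b meet in 2. 2a->2: no, baaa/b meet in 2. 2a->3: ok.
bb: 2b undefined. 2b->0: no, aabb/b meet in 2. 2b->1: no, a/bb meet in 1. 2b->2: no, aabb/b meet in 2. 2b->3: no, ba/bb meet in 3. Open state 4: 2b->4.
abb: 3b undefined. 3b->0: ok.
baa: 3a undefined. 3a->0: ok.
bba: 4a undefined. 4a->0: ok.
bbb: 4b undefined. 4b->0: ok.
All examples now run through 5 states with every (state, symbol) defined. Accept strings end in {0,1,3}, Reject strings end in {2,4}; accept={0,1,3}.

states=5 start=0 accept={0,1,3} delta: 0a->1 0b->2 1a->2 1b->3 2a->3 2b->4 3a->0 3b->0 4a->0 4b->0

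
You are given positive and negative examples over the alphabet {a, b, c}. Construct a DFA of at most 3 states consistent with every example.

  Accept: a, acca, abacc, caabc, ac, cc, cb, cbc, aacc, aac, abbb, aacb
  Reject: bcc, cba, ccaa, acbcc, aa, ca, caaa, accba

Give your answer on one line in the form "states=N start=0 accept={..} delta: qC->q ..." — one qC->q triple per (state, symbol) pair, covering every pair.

states=3 start=0 accept={1,2} delta: 0a->1 0b->1 0c->1 1a->0 1b->1 1c->2 2a->1 2b->1 2c->0

Grow the machine one transition at a time. Run the examples from 0; the earliest place one falls off (shortest prefix, ties alphabetical) gets sent to the lowest-numbered state that keeps every Accept/Reject pair distinguishable — a pair clashes when both reach the same state with identical unread suffix — and to a fresh state only if none does.
a: 0a undefined. 0a->0: no, a/aa meet in 0. Open state 1: 0a->1.
b: 0b undefined. 0b->0: no, cc/bcc meet in 0 with "cc" left. 0b->1: ok.
c: 0c undefined. 0c->0: no, a/ca meet in 1. 0c->1: ok.
aa: 1a undefined. 1a->0: ok.
ab: 1b undefined. 1b->0: no, a/cba meet in 1. 1b->1: ok.
ac: 1c undefined. 1c->0: no, a/bcc meet in 1. 1c->1: no, a/bcc meet in 1. Open state 2: 1c->2.
acb: 2b undefined. 2b->0: no, abacc/acbcc meet in 2. 2b->1: ok.
acc: 2c undefined. 2c->0: ok.
cca: 2a undefined. 2a->0: no, a/ccaa meet in 1. 2a->1: ok.
All examples now run through 3 states with every (state, symbol) defined. Accept strings end in {1,2}, Reject strings end in {0}; accept={1,2}.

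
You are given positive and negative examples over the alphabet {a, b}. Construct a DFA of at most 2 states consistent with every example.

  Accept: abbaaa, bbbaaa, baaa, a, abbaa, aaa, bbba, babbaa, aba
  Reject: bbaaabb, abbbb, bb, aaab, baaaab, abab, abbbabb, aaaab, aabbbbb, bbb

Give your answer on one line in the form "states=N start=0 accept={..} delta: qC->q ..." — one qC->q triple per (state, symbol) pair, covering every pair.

states=2 start=0 accept={0} delta: 0a->0 0b->1 1a->0 1b->1

Fold the examples into a partial DFA from state 0: repeatedly fix the first undefined (state, symbol) met by the shortest-then-alphabetical prefix, trying targets in increasing order and rejecting any under which an Accept and a Reject string meet in one state with the same remainder; add a state when all current targets are rejected. Accepting states are where Accept strings end.
a: 0a undefined. 0a->0: ok.
b: 0b undefined. 0b->0: no, abbaaa/bbaaabb meet in 0. Open state 1: 0b->1.
ba: 1a undefined. 1a->0: ok.
bb: 1b undefined. 1b->0: no, abbaaa/bbaaabb meet in 0. 1b->1: ok.
All examples now run through 2 states with every (state, symbol) defined. Accept strings end in {0}, Reject strings end in {1}; accept={0}.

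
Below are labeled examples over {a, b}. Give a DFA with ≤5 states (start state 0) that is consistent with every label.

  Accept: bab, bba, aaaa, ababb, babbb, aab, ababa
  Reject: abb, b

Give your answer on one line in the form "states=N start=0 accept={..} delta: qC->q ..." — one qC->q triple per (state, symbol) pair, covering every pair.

states=4 start=0 accept={1,2} delta: 0a->1 0b->0 1a->1 1b->2 2a->2 2b->3 3a->1 3b->1

Fold the examples into a partial DFA from state 0: repeatedly fix the first undefined (state, symbol) met by the shortest-then-alphabetical prefix, trying targets in increasing order and rejecting any under which an Accept and a Reject string meet in one state with the same remainder; add a state when all current targets are rejected. Accepting states are where Accept strings end.
a: 0a undefined. 0a->0: no, aab/b meet in 0 with "b" left. Open state 1: 0a->1.
b: 0b undefined. 0b->0: ok.
aa: 1a undefined. 1a->0: no, aaaa/b meet in 0. 1a->1: ok.
ab: 1b undefined. 1b->0: no, bab/abb meet in 0. 1b->1: no, bab/abb meet in 1. Open state 2: 1b->2.
aba: 2a undefined. 2a->0: no, ababb/b meet in 0. 2a->1: no, ababb/abb meet in 2 with "b" left. 2a->2: ok.
abb: 2b undefined. 2b->0: no, ababb/abb meet in 0. 2b->1: no, bba/abb meet in 1. 2b->2: no, bab/abb meet in 2. Open state 3: 2b->3.
ababa: 3a undefined. 3a->0: no, ababa/b meet in 0. 3a->1: ok.
ababb: 3b undefined. 3b->0: no, ababb/b meet in 0. 3b->1: ok.
All examples now run through 4 states with every (state, symbol) defined. Accept strings end in {1,2}, Reject strings end in {0,3}; accept={1,2}.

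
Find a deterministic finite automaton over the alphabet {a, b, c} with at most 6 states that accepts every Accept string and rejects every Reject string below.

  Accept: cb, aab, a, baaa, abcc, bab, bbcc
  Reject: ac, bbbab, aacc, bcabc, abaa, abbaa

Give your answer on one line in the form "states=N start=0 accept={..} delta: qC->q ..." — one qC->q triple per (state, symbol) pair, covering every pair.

states=4 start=0 accept={0,1} delta: 0a->0 0b->1 0c->2 1a->2 1b->3 1c->1 2a->3 2b->0 2c->2 3a->1 3b->2 3c->1

State merging on the prefix tree: take the shortest (then alphabetical) example prefix whose next move is undefined and point that move at state 0, else 1, else 2, ...; a target is out if some Accept/Reject pair would then sit in one state with the same input left (inseparable). If every existing state is out, open a new one.
a: 0a undefined. 0a->0: ok.
b: 0b undefined. 0b->0: no, aab/bbbab meet in 0. Open state 1: 0b->1.
c: 0c undefined. 0c->0: no, a/ac meet in 0. 0c->1: no, aab/ac meet in 1. Open state 2: 0c->2.
ba: 1a undefined. 1a->0: no, a/abaa meet in 0. 1a->1: no, aab/abaa meet in 1. 1a->2: ok.
bb: 1b undefined. 1b->0: no, cb/bbbab meet in 2 with "b" left. 1b->1: no, cb/bbbab meet in 2 with "b" left. 1b->2: no, baaa/abbaa meet in 2 with "aa" left. Open state 3: 1b->3.
bc: 1c undefined. 1c->0: no, a/bcabc meet in 0. 1c->1: ok.
cb: 2b undefined. 2b->0: ok.
baa: 2a undefined. 2a->0: no, cb/abaa meet in 0. 2a->1: no, aab/abaa meet in 1. 2a->2: no, baaa/ac meet in 2. 2a->3: ok.
bbb: 3b undefined. 3b->0: no, aab/bbbab meet in 1. 3b->1: no, cb/bbbab meet in 0. 3b->2: ok.
bbc: 3c undefined. 3c->0: no, bbcc/ac meet in 2. 3c->1: ok.
aacc: 2c undefined. 2c->0: no, cb/aacc meet in 0. 2c->1: no, aab/aacc meet in 1. 2c->2: ok.
abba: 3a undefined. 3a->0: no, cb/abbaa meet in 0. 3a->1: ok.
All examples now run through 4 states with every (state, symbol) defined. Accept strings end in {0,1}, Reject strings end in {2,3}; accept={0,1}.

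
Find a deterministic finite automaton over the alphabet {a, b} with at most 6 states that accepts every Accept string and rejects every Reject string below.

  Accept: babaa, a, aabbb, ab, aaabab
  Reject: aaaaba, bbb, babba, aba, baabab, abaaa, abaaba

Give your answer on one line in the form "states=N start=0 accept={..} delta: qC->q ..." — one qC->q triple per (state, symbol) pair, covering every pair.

Fold the examples into a partial DFA from state 0: repeatedly fix the first undefined (state, symbol) met by the shortest-then-alphabetical prefix, trying targets in increasing order and rejecting any under which an Accept and a Reject string meet in one state with the same remainder; add a state when all current targets are rejected. Accepting states are where Accept strings end.
a: 0a undefined. 0a->0: no, aabbb/bbb meet in 0 with "bbb" left. Open state 1: 0a->1.
b: 0b undefined. 0b->0: ok.
aa: 1a undefined. 1a->0: no, a/aaaaba meet in 1. 1a->1: no, aaabab/baabab meet in 1 with "bab" left. Open state 2: 1a->2.
ab: 1b undefined. 1b->0: no, a/babba meet in 1. 1b->1: ok.
aaa: 2a undefined. 2a->0: no, babaa/bbb meet in 0. 2a->1: ok.
aab: 2b undefined. 2b->0: no, babaa/aaaaba meet in 1. 2b->1: no, babaa/baabab meet in 1. 2b->2: no, babaa/aaaaba meet in 1. Open state 3: 2b->3.
aabb: 3b undefined. 3b->0: no, aabbb/bbb meet in 0. 3b->1: ok.
baaba: 3a undefined. 3a->0: ok.
All examples now run through 4 states with every (state, symbol) defined. Accept strings end in {1,3}, Reject strings end in {0,2}; accept={1,3}.

states=4 start=0 accept={1,3} delta: 0a->1 0b->0 1a->2 1b->1 2a->1 2b->3 3a->0 3b->1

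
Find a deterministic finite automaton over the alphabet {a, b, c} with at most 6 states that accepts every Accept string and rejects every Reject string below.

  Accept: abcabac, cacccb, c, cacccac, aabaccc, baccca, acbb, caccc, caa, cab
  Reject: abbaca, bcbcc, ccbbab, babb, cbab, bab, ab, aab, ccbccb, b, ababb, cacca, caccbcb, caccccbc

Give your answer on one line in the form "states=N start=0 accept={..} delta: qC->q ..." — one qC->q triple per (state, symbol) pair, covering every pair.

State merging on the prefix tree: take the shortest (then alphabetical) example prefix whose next move is undefined and point that move at state 0, else 1, else 2, ...; a target is out if some Accept/Reject pair would then sit in one state with the same input left (inseparable). If every existing state is out, open a new one.
a: 0a undefined. 0a->0: ok.
b: 0b undefined. 0b->0: ok.
c: 0c undefined. 0c->0: no, abcabac/abbaca meet in 0. Open state 1: 0c->1.
ca: 1a undefined. 1a->0: no, caa/abbaca meet in 0. 1a->1: no, c/abbaca meet in 1. Open state 2: 1a->2.
cb: 1b undefined. 1b->0: no, acbb/babb meet in 0. 1b->1: no, aabaccc/bcbcc meet in 1 with "cc" left. 1b->2: ok.
cc: 1c undefined. 1c->0: no, baccca/abbaca meet in 2. 1c->1: no, baccca/abbaca meet in 2. 1c->2: ok.
caa: 2a undefined. 2a->0: no, caa/babb meet in 0. 2a->1: ok.
cab: 2b undefined. 2b->0: no, acbb/ccbbab meet in 0. 2b->1: ok.
cac: 2c undefined. 2c->0: no, abcabac/babb meet in 0. 2c->1: no, abcabac/cacca meet in 1. 2c->2: no, abcabac/abbaca meet in 2. Open state 3: 2c->3.
cacc: 3c undefined. 3c->0: no, cacccb/abbaca meet in 2. 3c->1: no, cacccb/bcbcc meet in 1. 3c->2: no, cacccb/ccbccb meet in 3 with "b" left. 3c->3: no, abcabac/bcbcc meet in 3. Open state 4: 3c->4.
cacca: 4a undefined. 4a->0: ok.
caccb: 4b undefined. 4b->0: ok.
caccc: 4c undefined. 4c->0: no, abcabac/caccccbc meet in 3. 4c->1: no, cacccb/abbaca meet in 2. 4c->2: no, cacccac/abbaca meet in 2. 4c->3: no, cacccb/ccbccb meet in 3 with "b" left. 4c->4: no, cacccb/babb meet in 0. Open state 5: 4c->5.
baccca: 3a undefined. 3a->0: no, baccca/babb meet in 0. 3a->1: ok.
caccca: 5a undefined. 5a->0: ok.
cacccb: 5b undefined. 5b->0: no, cacccb/babb meet in 0. 5b->1: ok.
cacccc: 5c undefined. 5c->0: no, cacccb/caccccbc meet in 1. 5c->1: no, abcabac/caccccbc meet in 3. 5c->2: ok.
ccbccb: 3b undefined. 3b->0: ok.
All examples now run through 6 states with every (state, symbol) defined. Accept strings end in {1,3,5}, Reject strings end in {0,2,4}; accept={1,3,5}.

states=6 start=0 accept={1,3,5} delta: 0a->0 0b->0 0c->1 1a->2 1b->2 1c->2 2a->1 2b->1 2c->3 3a->1 3b->0 3c->4 4a->0 4b->0 4c->5 5a->0 5b->1 5c->2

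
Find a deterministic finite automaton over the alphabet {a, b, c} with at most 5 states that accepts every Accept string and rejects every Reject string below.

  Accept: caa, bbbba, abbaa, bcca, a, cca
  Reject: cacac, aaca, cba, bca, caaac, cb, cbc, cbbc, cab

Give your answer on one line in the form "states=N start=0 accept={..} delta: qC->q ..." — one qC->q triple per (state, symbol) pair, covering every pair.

Grow the machine one transition at a time. Run the examples from 0; the earliest place one falls off (shortest prefix, ties alphabetical) gets sent to the lowest-numbered state that keeps every Accept/Reject pair distinguishable — a pair clashes when both reach the same state with identical unread suffix — and to a fresh state only if none does.
a: 0a undefined. 0a->0: ok.
b: 0b undefined. 0b->0: ok.
c: 0c undefined. 0c->0: no, caa/cacac meet in 0. Open state 1: 0c->1.
ca: 1a undefined. 1a->0: no, caa/aaca meet in 0. 1a->1: no, caa/aaca meet in 1. Open state 2: 1a->2.
cb: 1b undefined. 1b->0: no, bbbba/cba meet in 0. 1b->1: ok.
cc: 1c undefined. 1c->0: no, bbbba/cbc meet in 0. 1c->1: no, bcca/aaca meet in 2. 1c->2: ok.
caa: 2a undefined. 2a->0: ok.
cab: 2b undefined. 2b->0: no, caa/cab meet in 0. 2b->1: ok.
cac: 2c undefined. 2c->0: ok.
All examples now run through 3 states with every (state, symbol) defined. Accept strings end in {0}, Reject strings end in {1,2}; accept={0}.

states=3 start=0 accept={0} delta: 0a->0 0b->0 0c->1 1a->2 1b->1 1c->2 2a->0 2b->1 2c->0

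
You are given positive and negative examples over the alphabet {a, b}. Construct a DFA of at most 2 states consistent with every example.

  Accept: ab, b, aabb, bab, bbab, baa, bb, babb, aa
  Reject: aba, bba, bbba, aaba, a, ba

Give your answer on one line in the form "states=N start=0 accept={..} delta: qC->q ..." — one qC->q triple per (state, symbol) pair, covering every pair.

Grow the machine one transition at a time. Run the examples from 0; the earliest place one falls off (shortest prefix, ties alphabetical) gets sent to the lowest-numbered state that keeps every Accept/Reject pair distinguishable — a pair clashes when both reach the same state with identical unread suffix — and to a fresh state only if none does.
a: 0a undefined. 0a->0: no, aa/a meet in 0. Open state 1: 0a->1.
b: 0b undefined. 0b->0: ok.
aa: 1a undefined. 1a->0: ok.
ab: 1b undefined. 1b->0: ok.
All examples now run through 2 states with every (state, symbol) defined. Accept strings end in {0}, Reject strings end in {1}; accept={0}.

states=2 start=0 accept={0} delta: 0a->1 0b->0 1a->0 1b->0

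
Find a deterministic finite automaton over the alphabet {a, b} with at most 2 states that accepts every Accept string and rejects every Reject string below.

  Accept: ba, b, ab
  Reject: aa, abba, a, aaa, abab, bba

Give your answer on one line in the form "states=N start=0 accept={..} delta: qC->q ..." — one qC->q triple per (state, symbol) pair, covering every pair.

Grow the machine one transition at a time. Run the examples from 0; the earliest place one falls off (shortest prefix, ties alphabetical) gets sent to the lowest-numbered state that keeps every Accept/Reject pair distinguishable — a pair clashes when both reach the same state with identical unread suffix — and to a fresh state only if none does.
a: 0a undefined. 0a->0: ok.
b: 0b undefined. 0b->0: no, ba/aa meet in 0. Open state 1: 0b->1.
ba: 1a undefined. 1a->0: no, ba/aa meet in 0. 1a->1: ok.
bb: 1b undefined. 1b->0: ok.
All examples now run through 2 states with every (state, symbol) defined. Accept strings end in {1}, Reject strings end in {0}; accept={1}.

states=2 start=0 accept={1} delta: 0a->0 0b->1 1a->1 1b->0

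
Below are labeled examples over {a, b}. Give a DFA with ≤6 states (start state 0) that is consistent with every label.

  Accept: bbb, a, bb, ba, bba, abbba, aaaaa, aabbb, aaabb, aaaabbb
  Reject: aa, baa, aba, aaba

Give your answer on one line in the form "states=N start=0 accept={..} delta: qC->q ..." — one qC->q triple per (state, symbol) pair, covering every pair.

Fold the examples into a partial DFA from state 0: repeatedly fix the first undefined (state, symbol) met by the shortest-then-alphabetical prefix, trying targets in increasing order and rejecting any under which an Accept and a Reject string meet in one state with the same remainder; add a state when all current targets are rejected. Accepting states are where Accept strings end.
a: 0a undefined. 0a->0: no, a/aa meet in 0. Open state 1: 0a->1.
b: 0b undefined. 0b->0: ok.
aa: 1a undefined. 1a->0: no, bbb/aa meet in 0. 1a->1: no, a/aa meet in 1. Open state 2: 1a->2.
ab: 1b undefined. 1b->0: no, a/aba meet in 1. 1b->1: no, abbba/aa meet in 2. 1b->2: ok.
aaa: 2a undefined. 2a->0: no, bbb/aba meet in 0. 2a->1: no, a/aba meet in 1. 2a->2: no, aaaaa/aa meet in 2. Open state 3: 2a->3.
aab: 2b undefined. 2b->0: no, a/aaba meet in 1. 2b->1: no, abbba/aba meet in 3. 2b->2: no, abbba/aba meet in 3. 2b->3: ok.
aaaa: 3a undefined. 3a->0: no, bbb/aaba meet in 0. 3a->1: no, a/aaba meet in 1. 3a->2: no, aaaaa/aba meet in 3. 3a->3: no, aaaaa/aba meet in 3. Open state 4: 3a->4.
aaab: 3b undefined. 3b->0: ok.
aaaaa: 4a undefined. 4a->0: ok.
aaaab: 4b undefined. 4b->0: ok.
All examples now run through 5 states with every (state, symbol) defined. Accept strings end in {0,1}, Reject strings end in {2,3,4}; accept={0,1}.

states=5 start=0 accept={0,1} delta: 0a->1 0b->0 1a->2 1b->2 2a->3 2b->3 3a->4 3b->0 4a->0 4b->0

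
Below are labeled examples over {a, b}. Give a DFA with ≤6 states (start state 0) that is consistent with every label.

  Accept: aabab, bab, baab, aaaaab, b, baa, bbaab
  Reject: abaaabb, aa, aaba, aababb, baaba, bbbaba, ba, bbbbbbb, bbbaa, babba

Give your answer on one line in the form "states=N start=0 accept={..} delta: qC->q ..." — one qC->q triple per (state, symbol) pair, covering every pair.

states=6 start=0 accept={1,3,4} delta: 0a->0 0b->1 1a->2 1b->2 2a->3 2b->4 3a->0 3b->1 4a->0 4b->5 5a->0 5b->0

Fold the examples into a partial DFA from state 0: repeatedly fix the first undefined (state, symbol) met by the shortest-then-alphabetical prefix, trying targets in increasing order and rejecting any under which an Accept and a Reject string meet in one state with the same remainder; add a state when all current targets are rejected. Accepting states are where Accept strings end.
a: 0a undefined. 0a->0: ok.
b: 0b undefined. 0b->0: no, aabab/abaaabb meet in 0. Open state 1: 0b->1.
ba: 1a undefined. 1a->0: no, baa/aa meet in 0. 1a->1: no, aaaaab/aaba meet in 1. Open state 2: 1a->2.
bb: 1b undefined. 1b->0: no, aaaaab/bbbbbbb meet in 1. 1b->1: no, aaaaab/bbbbbbb meet in 1. 1b->2: ok.
baa: 2a undefined. 2a->0: no, baa/aa meet in 0. 2a->1: no, baab/aaba meet in 2. 2a->2: no, baa/aaba meet in 2. Open state 3: 2a->3.
bab: 2b undefined. 2b->0: no, aabab/aa meet in 0. 2b->1: no, aabab/bbbbbbb meet in 1. 2b->2: no, aabab/aaba meet in 2. 2b->3: no, baab/aababb meet in 3 with "b" left. Open state 4: 2b->4.
baab: 3b undefined. 3b->0: no, baab/aa meet in 0. 3b->1: ok.
babb: 4b undefined. 4b->0: no, aabab/bbbbbbb meet in 4. 4b->1: no, baab/aababb meet in 1. 4b->2: no, aabab/bbbbbbb meet in 4. 4b->3: no, aabab/bbbbbbb meet in 4. 4b->4: no, aabab/aababb meet in 4. Open state 5: 4b->5.
bbaa: 3a undefined. 3a->0: ok.
bbba: 4a undefined. 4a->0: ok.
babba: 5a undefined. 5a->0: ok.
bbbbb: 5b undefined. 5b->0: ok.
All examples now run through 6 states with every (state, symbol) defined. Accept strings end in {1,3,4}, Reject strings end in {0,2,5}; accept={1,3,4}.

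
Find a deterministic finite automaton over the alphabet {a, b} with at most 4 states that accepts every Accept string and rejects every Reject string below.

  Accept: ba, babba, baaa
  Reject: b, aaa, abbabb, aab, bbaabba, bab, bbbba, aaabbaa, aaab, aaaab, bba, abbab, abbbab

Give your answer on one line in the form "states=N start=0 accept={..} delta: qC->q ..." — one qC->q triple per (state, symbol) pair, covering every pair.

states=3 start=0 accept={2} delta: 0a->0 0b->1 1a->2 1b->0 2a->1 2b->0

Grow the machine one transition at a time. Run the examples from 0; the earliest place one falls off (shortest prefix, ties alphabetical) gets sent to the lowest-numbered state that keeps every Accept/Reject pair distinguishable — a pair clashes when both reach the same state with identical unread suffix — and to a fresh state only if none does.
a: 0a undefined. 0a->0: ok.
b: 0b undefined. 0b->0: no, ba/b meet in 0. Open state 1: 0b->1.
ba: 1a undefined. 1a->0: no, ba/aaa meet in 0. 1a->1: no, ba/b meet in 1. Open state 2: 1a->2.
bb: 1b undefined. 1b->0: ok.
baa: 2a undefined. 2a->0: no, baaa/aaa meet in 0. 2a->1: ok.
bab: 2b undefined. 2b->0: ok.
All examples now run through 3 states with every (state, symbol) defined. Accept strings end in {2}, Reject strings end in {0,1}; accept={2}.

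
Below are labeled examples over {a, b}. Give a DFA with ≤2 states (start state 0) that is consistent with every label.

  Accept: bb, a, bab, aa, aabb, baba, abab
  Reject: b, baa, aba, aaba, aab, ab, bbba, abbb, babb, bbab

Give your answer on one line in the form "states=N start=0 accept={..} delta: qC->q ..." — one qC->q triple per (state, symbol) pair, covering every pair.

Fold the examples into a partial DFA from state 0: repeatedly fix the first undefined (state, symbol) met by the shortest-then-alphabetical prefix, trying targets in increasing order and rejecting any under which an Accept and a Reject string meet in one state with the same remainder; add a state when all current targets are rejected. Accepting states are where Accept strings end.
a: 0a undefined. 0a->0: ok.
b: 0b undefined. 0b->0: no, bb/b meet in 0. Open state 1: 0b->1.
ba: 1a undefined. 1a->0: no, bb/babb meet in 1 with "b" left. 1a->1: ok.
bb: 1b undefined. 1b->0: ok.
All examples now run through 2 states with every (state, symbol) defined. Accept strings end in {0}, Reject strings end in {1}; accept={0}.

states=2 start=0 accept={0} delta: 0a->0 0b->1 1a->1 1b->0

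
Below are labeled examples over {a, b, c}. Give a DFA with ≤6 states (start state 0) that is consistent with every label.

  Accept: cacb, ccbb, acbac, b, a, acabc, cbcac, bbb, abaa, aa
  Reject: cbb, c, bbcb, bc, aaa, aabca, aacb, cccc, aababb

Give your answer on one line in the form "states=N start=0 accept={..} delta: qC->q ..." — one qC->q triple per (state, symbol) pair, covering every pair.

State merging on the prefix tree: take the shortest (then alphabetical) example prefix whose next move is undefined and point that move at state 0, else 1, else 2, ...; a target is out if some Accept/Reject pair would then sit in one state with the same input left (inseparable). If every existing state is out, open a new one.
a: 0a undefined. 0a->0: no, a/aaa meet in 0. Open state 1: 0a->1.
b: 0b undefined. 0b->0: ok.
c: 0c undefined. 0c->0: no, ccbb/cbb meet in 0. 0c->1: no, cacb/aacb meet in 1 with "acb" left. Open state 2: 0c->2.
aa: 1a undefined. 1a->0: no, a/aaa meet in 1. 1a->1: no, a/aaa meet in 1. 1a->2: no, aa/c meet in 2. Open state 3: 1a->3.
ab: 1b undefined. 1b->0: ok.
ac: 1c undefined. 1c->0: no, acabc/c meet in 2. 1c->1: ok.
ca: 2a undefined. 2a->0: no, cacb/bbcb meet in 2 with "b" left. 2a->1: ok.
cb: 2b undefined. 2b->0: no, cacb/cbb meet in 0. 2b->1: no, cacb/cbb meet in 0. 2b->2: ok.
cc: 2c undefined. 2c->0: no, cacb/cccc meet in 0. 2c->1: no, acbac/cccc meet in 1. 2c->2: no, ccbb/cbb meet in 2. 2c->3: ok.
aaa: 3a undefined. 3a->0: no, cacb/aaa meet in 0. 3a->1: no, acbac/aaa meet in 1. 3a->2: ok.
aab: 3b undefined. 3b->0: no, cacb/aababb meet in 0. 3b->1: no, cacb/aababb meet in 0. 3b->2: no, cacb/aababb meet in 0. 3b->3: ok.
aac: 3c undefined. 3c->0: no, cacb/aacb meet in 0. 3c->1: no, cacb/aacb meet in 0. 3c->2: no, ccbb/cccc meet in 3. 3c->3: no, ccbb/aacb meet in 3. Open state 4: 3c->4.
aacb: 4b undefined. 4b->0: no, cacb/aacb meet in 0. 4b->1: no, acbac/aacb meet in 1. 4b->2: ok.
cccc: 4c undefined. 4c->0: no, cacb/cccc meet in 0. 4c->1: no, acbac/cccc meet in 1. 4c->2: ok.
aabca: 4a undefined. 4a->0: no, cacb/aabca meet in 0. 4a->1: no, acbac/aabca meet in 1. 4a->2: ok.
All examples now run through 5 states with every (state, symbol) defined. Accept strings end in {0,1,3,4}, Reject strings end in {2}; accept={0,1,3,4}.

states=5 start=0 accept={0,1,3,4} delta: 0a->1 0b->0 0c->2 1a->3 1b->0 1c->1 2a->1 2b->2 2c->3 3a->2 3b->3 3c->4 4a->2 4b->2 4c->2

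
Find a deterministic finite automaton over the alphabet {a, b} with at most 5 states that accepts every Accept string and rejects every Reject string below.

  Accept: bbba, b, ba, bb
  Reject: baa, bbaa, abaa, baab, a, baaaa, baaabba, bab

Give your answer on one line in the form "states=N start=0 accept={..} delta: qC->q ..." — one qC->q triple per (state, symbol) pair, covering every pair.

State merging on the prefix tree: take the shortest (then alphabetical) example prefix whose next move is undefined and point that move at state 0, else 1, else 2, ...; a target is out if some Accept/Reject pair would then sit in one state with the same input left (inseparable). If every existing state is out, open a new one.
a: 0a undefined. 0a->0: ok.
b: 0b undefined. 0b->0: no, bbba/baa meet in 0. Open state 1: 0b->1.
ba: 1a undefined. 1a->0: no, b/baab meet in 1. 1a->1: no, bbba/baaabba meet in 1 with "bba" left. Open state 2: 1a->2.
bb: 1b undefined. 1b->0: no, bb/bbaa meet in 0. 1b->1: ok.
baa: 2a undefined. 2a->0: no, bbba/baaabba meet in 2. 2a->1: no, b/baa meet in 1. 2a->2: no, bbba/baa meet in 2. Open state 3: 2a->3.
bab: 2b undefined. 2b->0: ok.
baaa: 3a undefined. 3a->0: no, bbba/baaabba meet in 2. 3a->1: no, bbba/baaaa meet in 2. 3a->2: no, bbba/baaabba meet in 2. 3a->3: ok.
baab: 3b undefined. 3b->0: no, bbba/baaabba meet in 2. 3b->1: no, bbba/baaabba meet in 2. 3b->2: no, bbba/baab meet in 2. 3b->3: ok.
All examples now run through 4 states with every (state, symbol) defined. Accept strings end in {1,2}, Reject strings end in {0,3}; accept={1,2}.

states=4 start=0 accept={1,2} delta: 0a->0 0b->1 1a->2 1b->1 2a->3 2b->0 3a->3 3b->3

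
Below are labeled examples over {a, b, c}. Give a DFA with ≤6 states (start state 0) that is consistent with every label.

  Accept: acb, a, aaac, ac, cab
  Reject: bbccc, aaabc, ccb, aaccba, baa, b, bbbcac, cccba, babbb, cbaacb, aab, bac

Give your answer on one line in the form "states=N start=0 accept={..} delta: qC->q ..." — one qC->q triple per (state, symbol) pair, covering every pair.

states=3 start=0 accept={0,2} delta: 0a->0 0b->1 0c->2 1a->1 1b->1 1c->1 2a->2 2b->2 2c->1

Fold the examples into a partial DFA from state 0: repeatedly fix the first undefined (state, symbol) met by the shortest-then-alphabetical prefix, trying targets in increasing order and rejecting any under which an Accept and a Reject string meet in one state with the same remainder; add a state when all current targets are rejected. Accepting states are where Accept strings end.
a: 0a undefined. 0a->0: ok.
b: 0b undefined. 0b->0: no, a/baa meet in 0. Open state 1: 0b->1.
c: 0c undefined. 0c->0: no, acb/ccb meet in 1. 0c->1: no, aaac/b meet in 1. Open state 2: 0c->2.
ba: 1a undefined. 1a->0: no, a/baa meet in 0. 1a->1: ok.
bb: 1b undefined. 1b->0: no, a/babbb meet in 0. 1b->1: ok.
ca: 2a undefined. 2a->0: no, cab/baa meet in 1. 2a->1: no, cab/baa meet in 1. 2a->2: ok.
cb: 2b undefined. 2b->0: no, acb/cbaacb meet in 0. 2b->1: no, acb/baa meet in 1. 2b->2: ok.
cc: 2c undefined. 2c->0: no, acb/cccba meet in 2. 2c->1: ok.
bac: 1c undefined. 1c->0: no, acb/bbbcac meet in 2. 1c->1: ok.
All examples now run through 3 states with every (state, symbol) defined. Accept strings end in {0,2}, Reject strings end in {1}; accept={0,2}.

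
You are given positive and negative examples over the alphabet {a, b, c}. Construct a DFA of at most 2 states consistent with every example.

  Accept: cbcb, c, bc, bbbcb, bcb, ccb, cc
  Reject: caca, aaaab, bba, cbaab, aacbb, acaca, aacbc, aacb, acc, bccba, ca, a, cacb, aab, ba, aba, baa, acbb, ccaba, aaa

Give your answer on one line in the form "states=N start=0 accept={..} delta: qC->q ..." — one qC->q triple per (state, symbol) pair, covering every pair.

states=2 start=0 accept={0} delta: 0a->1 0b->0 0c->0 1a->1 1b->1 1c->1

State merging on the prefix tree: take the shortest (then alphabetical) example prefix whose next move is undefined and point that move at state 0, else 1, else 2, ...; a target is out if some Accept/Reject pair would then sit in one state with the same input left (inseparable). If every existing state is out, open a new one.
a: 0a undefined. 0a->0: no, cc/acc meet in 0 with "cc" left. Open state 1: 0a->1.
b: 0b undefined. 0b->0: ok.
c: 0c undefined. 0c->0: ok.
aa: 1a undefined. 1a->0: no, cbcb/aaaab meet in 0. 1a->1: ok.
ab: 1b undefined. 1b->0: no, cbcb/aaaab meet in 0. 1b->1: ok.
ac: 1c undefined. 1c->0: no, cbcb/aacbb meet in 0. 1c->1: ok.
All examples now run through 2 states with every (state, symbol) defined. Accept strings end in {0}, Reject strings end in {1}; accept={0}.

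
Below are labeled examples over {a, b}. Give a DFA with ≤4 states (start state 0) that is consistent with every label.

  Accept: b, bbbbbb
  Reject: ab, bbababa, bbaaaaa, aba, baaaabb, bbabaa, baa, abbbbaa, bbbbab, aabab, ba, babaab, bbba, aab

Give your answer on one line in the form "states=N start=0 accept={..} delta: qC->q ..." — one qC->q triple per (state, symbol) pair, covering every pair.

states=2 start=0 accept={0} delta: 0a->1 0b->0 1a->1 1b->1

State merging on the prefix tree: take the shortest (then alphabetical) example prefix whose next move is undefined and point that move at state 0, else 1, else 2, ...; a target is out if some Accept/Reject pair would then sit in one state with the same input left (inseparable). If every existing state is out, open a new one.
a: 0a undefined. 0a->0: no, b/ab meet in 0 with "b" left. Open state 1: 0a->1.
b: 0b undefined. 0b->0: ok.
aa: 1a undefined. 1a->0: no, b/baaaabb meet in 0. 1a->1: ok.
ab: 1b undefined. 1b->0: no, b/ab meet in 0. 1b->1: ok.
All examples now run through 2 states with every (state, symbol) defined. Accept strings end in {0}, Reject strings end in {1}; accept={0}.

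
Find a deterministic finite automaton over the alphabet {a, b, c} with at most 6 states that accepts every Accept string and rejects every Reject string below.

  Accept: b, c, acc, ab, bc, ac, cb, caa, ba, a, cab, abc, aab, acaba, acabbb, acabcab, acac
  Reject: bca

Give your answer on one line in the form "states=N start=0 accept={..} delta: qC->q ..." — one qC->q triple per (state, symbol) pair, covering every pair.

State merging on the prefix tree: take the shortest (then alphabetical) example prefix whose next move is undefined and point that move at state 0, else 1, else 2, ...; a target is out if some Accept/Reject pair would then sit in one state with the same input left (inseparable). If every existing state is out, open a new one.
a: 0a undefined. 0a->0: ok.
b: 0b undefined. 0b->0: ok.
c: 0c undefined. 0c->0: no, b/bca meet in 0. Open state 1: 0c->1.
ca: 1a undefined. 1a->0: no, b/bca meet in 0. 1a->1: no, c/bca meet in 1. Open state 2: 1a->2.
cb: 1b undefined. 1b->0: ok.
acc: 1c undefined. 1c->0: ok.
caa: 2a undefined. 2a->0: ok.
cab: 2b undefined. 2b->0: ok.
acac: 2c undefined. 2c->0: ok.
All examples now run through 3 states with every (state, symbol) defined. Accept strings end in {0,1}, Reject strings end in {2}; accept={0,1}.

states=3 start=0 accept={0,1} delta: 0a->0 0b->0 0c->1 1a->2 1b->0 1c->0 2a->0 2b->0 2c->0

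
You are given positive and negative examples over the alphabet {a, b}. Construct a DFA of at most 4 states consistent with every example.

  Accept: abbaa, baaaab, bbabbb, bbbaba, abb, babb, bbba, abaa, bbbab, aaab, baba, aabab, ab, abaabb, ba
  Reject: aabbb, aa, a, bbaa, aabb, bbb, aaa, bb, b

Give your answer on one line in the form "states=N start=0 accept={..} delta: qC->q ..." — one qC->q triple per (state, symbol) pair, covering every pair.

states=4 start=0 accept={3} delta: 0a->1 0b->2 1a->0 1b->3 2a->3 2b->0 3a->3 3b->3

Grow the machine one transition at a time. Run the examples from 0; the earliest place one falls off (shortest prefix, ties alphabetical) gets sent to the lowest-numbered state that keeps every Accept/Reject pair distinguishable — a pair clashes when both reach the same state with identical unread suffix — and to a fresh state only if none does.
a: 0a undefined. 0a->0: no, abbaa/bbaa meet in 0 with "bbaa" left. Open state 1: 0a->1.
b: 0b undefined. 0b->0: no, bbba/a meet in 1. 0b->1: no, abb/bbb meet in 1 with "bb" left. Open state 2: 0b->2.
aa: 1a undefined. 1a->0: ok.
ab: 1b undefined. 1b->0: no, abb/b meet in 2. 1b->1: no, abbaa/a meet in 1. 1b->2: no, abbaa/bbaa meet in 2 with "baa" left. Open state 3: 1b->3.
ba: 2a undefined. 2a->0: no, babb/aabb meet in 2 with "b" left. 2a->1: no, baaaab/b meet in 2. 2a->2: no, baaaab/aabb meet in 2 with "b" left. 2a->3: ok.
bb: 2b undefined. 2b->0: ok.
aba: 3a undefined. 3a->0: no, baaaab/aabbb meet in 2. 3a->1: no, abaa/aa meet in 0. 3a->2: no, baaaab/aa meet in 0. 3a->3: ok.
abb: 3b undefined. 3b->0: no, abbaa/aa meet in 0. 3b->1: no, abbaa/a meet in 1. 3b->2: no, baaaab/aabbb meet in 2. 3b->3: ok.
All examples now run through 4 states with every (state, symbol) defined. Accept strings end in {3}, Reject strings end in {0,1,2}; accept={3}.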